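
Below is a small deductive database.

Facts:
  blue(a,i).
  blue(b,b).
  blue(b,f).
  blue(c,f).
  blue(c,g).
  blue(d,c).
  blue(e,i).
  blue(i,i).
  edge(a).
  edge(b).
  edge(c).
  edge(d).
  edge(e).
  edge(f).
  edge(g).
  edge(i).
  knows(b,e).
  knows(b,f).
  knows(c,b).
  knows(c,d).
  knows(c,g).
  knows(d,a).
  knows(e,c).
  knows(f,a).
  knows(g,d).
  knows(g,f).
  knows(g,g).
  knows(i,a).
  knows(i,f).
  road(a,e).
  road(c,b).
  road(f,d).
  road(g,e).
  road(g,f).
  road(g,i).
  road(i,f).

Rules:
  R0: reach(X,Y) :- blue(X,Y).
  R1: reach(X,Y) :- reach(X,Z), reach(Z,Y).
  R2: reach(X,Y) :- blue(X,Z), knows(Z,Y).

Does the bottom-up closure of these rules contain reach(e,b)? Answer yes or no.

round 1: derive reach(a,i) via R0 from blue(a,i)
round 1: derive reach(b,b) via R0 from blue(b,b)
round 1: derive reach(b,f) via R0 from blue(b,f)
round 1: derive reach(c,f) via R0 from blue(c,f)
round 1: derive reach(c,g) via R0 from blue(c,g)
round 1: derive reach(d,c) via R0 from blue(d,c)
round 1: derive reach(e,i) via R0 from blue(e,i)
round 1: derive reach(i,i) via R0 from blue(i,i)
round 1: derive reach(a,a) via R2 from blue(a,i), knows(i,a)
round 1: derive reach(a,f) via R2 from blue(a,i), knows(i,f)
round 1: derive reach(b,a) via R2 from blue(b,f), knows(f,a)
round 1: derive reach(b,e) via R2 from blue(b,b), knows(b,e)
round 1: derive reach(c,a) via R2 from blue(c,f), knows(f,a)
round 1: derive reach(c,d) via R2 from blue(c,g), knows(g,d)
round 1: derive reach(d,b) via R2 from blue(d,c), knows(c,b)
round 1: derive reach(d,d) via R2 from blue(d,c), knows(c,d)
round 1: derive reach(d,g) via R2 from blue(d,c), knows(c,g)
round 1: derive reach(e,a) via R2 from blue(e,i), knows(i,a)
round 1: derive reach(e,f) via R2 from blue(e,i), knows(i,f)
round 1: derive reach(i,a) via R2 from blue(i,i), knows(i,a)
round 1: derive reach(i,f) via R2 from blue(i,i), knows(i,f)
round 2: derive reach(b,i) via R1 from reach(b,a), reach(a,i)
round 2: derive reach(c,b) via R1 from reach(c,d), reach(d,b)
round 2: derive reach(c,c) via R1 from reach(c,d), reach(d,c)
round 2: derive reach(c,i) via R1 from reach(c,a), reach(a,i)
round 2: derive reach(d,a) via R1 from reach(d,b), reach(b,a)
round 2: derive reach(d,e) via R1 from reach(d,b), reach(b,e)
round 2: derive reach(d,f) via R1 from reach(d,b), reach(b,f)
round 3: derive reach(c,e) via R1 from reach(c,b), reach(b,e)
round 3: derive reach(d,i) via R1 from reach(d,a), reach(a,i)

no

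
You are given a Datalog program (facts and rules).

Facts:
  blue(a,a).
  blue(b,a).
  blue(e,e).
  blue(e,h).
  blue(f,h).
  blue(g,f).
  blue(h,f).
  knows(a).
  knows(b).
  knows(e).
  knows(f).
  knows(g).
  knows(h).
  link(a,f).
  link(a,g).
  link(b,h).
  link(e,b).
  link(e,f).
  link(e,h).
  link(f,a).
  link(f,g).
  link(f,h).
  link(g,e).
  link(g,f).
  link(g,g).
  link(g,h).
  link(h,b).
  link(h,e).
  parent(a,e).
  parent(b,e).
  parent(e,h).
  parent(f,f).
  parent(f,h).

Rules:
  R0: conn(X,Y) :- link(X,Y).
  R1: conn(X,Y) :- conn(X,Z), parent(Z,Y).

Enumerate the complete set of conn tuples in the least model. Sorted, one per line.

round 1: derive conn(a,f) via R0 from link(a,f)
round 1: derive conn(a,g) via R0 from link(a,g)
round 1: derive conn(b,h) via R0 from link(b,h)
round 1: derive conn(e,b) via R0 from link(e,b)
round 1: derive conn(e,f) via R0 from link(e,f)
round 1: derive conn(e,h) via R0 from link(e,h)
round 1: derive conn(f,a) via R0 from link(f,a)
round 1: derive conn(f,g) via R0 from link(f,g)
round 1: derive conn(f,h) via R0 from link(f,h)
round 1: derive conn(g,e) via R0 from link(g,e)
round 1: derive conn(g,f) via R0 from link(g,f)
round 1: derive conn(g,g) via R0 from link(g,g)
round 1: derive conn(g,h) via R0 from link(g,h)
round 1: derive conn(h,b) via R0 from link(h,b)
round 1: derive conn(h,e) via R0 from link(h,e)
round 2: derive conn(a,h) via R1 from conn(a,f), parent(f,h)
round 2: derive conn(e,e) via R1 from conn(e,b), parent(b,e)
round 2: derive conn(f,e) via R1 from conn(f,a), parent(a,e)
round 2: derive conn(h,h) via R1 from conn(h,e), parent(e,h)

conn(a,f)
conn(a,g)
conn(a,h)
conn(b,h)
conn(e,b)
conn(e,e)
conn(e,f)
conn(e,h)
conn(f,a)
conn(f,e)
conn(f,g)
conn(f,h)
conn(g,e)
conn(g,f)
conn(g,g)
conn(g,h)
conn(h,b)
conn(h,e)
conn(h,h)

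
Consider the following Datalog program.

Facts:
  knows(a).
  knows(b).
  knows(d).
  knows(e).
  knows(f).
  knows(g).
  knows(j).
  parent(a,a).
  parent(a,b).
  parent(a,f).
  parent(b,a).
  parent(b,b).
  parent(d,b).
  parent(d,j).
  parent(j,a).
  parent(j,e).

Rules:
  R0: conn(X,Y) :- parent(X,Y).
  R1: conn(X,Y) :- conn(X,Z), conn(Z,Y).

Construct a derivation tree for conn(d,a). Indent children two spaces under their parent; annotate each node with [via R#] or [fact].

round 1: derive conn(a,a) via R0 from parent(a,a)
round 1: derive conn(a,b) via R0 from parent(a,b)
round 1: derive conn(a,f) via R0 from parent(a,f)
round 1: derive conn(b,a) via R0 from parent(b,a)
round 1: derive conn(b,b) via R0 from parent(b,b)
round 1: derive conn(d,b) via R0 from parent(d,b)
round 1: derive conn(d,j) via R0 from parent(d,j)
round 1: derive conn(j,a) via R0 from parent(j,a)
round 1: derive conn(j,e) via R0 from parent(j,e)
round 2: derive conn(b,f) via R1 from conn(b,a), conn(a,f)
round 2: derive conn(d,a) via R1 from conn(d,b), conn(b,a)
round 2: derive conn(d,e) via R1 from conn(d,j), conn(j,e)
round 2: derive conn(j,b) via R1 from conn(j,a), conn(a,b)
round 2: derive conn(j,f) via R1 from conn(j,a), conn(a,f)
round 3: derive conn(d,f) via R1 from conn(d,a), conn(a,f)

conn(d,a)  [via R1]
  conn(d,b)  [via R0]
    parent(d,b)  [fact]
  conn(b,a)  [via R0]
    parent(b,a)  [fact]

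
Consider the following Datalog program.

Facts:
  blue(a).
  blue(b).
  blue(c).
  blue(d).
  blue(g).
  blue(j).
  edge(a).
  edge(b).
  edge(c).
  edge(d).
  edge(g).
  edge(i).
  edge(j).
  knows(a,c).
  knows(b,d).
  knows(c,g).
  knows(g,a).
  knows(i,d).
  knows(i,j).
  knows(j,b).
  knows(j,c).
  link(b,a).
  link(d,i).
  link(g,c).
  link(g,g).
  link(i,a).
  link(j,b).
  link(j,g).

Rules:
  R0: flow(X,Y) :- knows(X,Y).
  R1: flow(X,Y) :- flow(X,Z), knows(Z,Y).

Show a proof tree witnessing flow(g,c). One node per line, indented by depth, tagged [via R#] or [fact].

flow(g,c)  [via R1]
  flow(g,a)  [via R0]
    knows(g,a)  [fact]
  knows(a,c)  [fact]

round 1: derive flow(a,c) via R0 from knows(a,c)
round 1: derive flow(b,d) via R0 from knows(b,d)
round 1: derive flow(c,g) via R0 from knows(c,g)
round 1: derive flow(g,a) via R0 from knows(g,a)
round 1: derive flow(i,d) via R0 from knows(i,d)
round 1: derive flow(i,j) via R0 from knows(i,j)
round 1: derive flow(j,b) via R0 from knows(j,b)
round 1: derive flow(j,c) via R0 from knows(j,c)
round 2: derive flow(a,g) via R1 from flow(a,c), knows(c,g)
round 2: derive flow(c,a) via R1 from flow(c,g), knows(g,a)
round 2: derive flow(g,c) via R1 from flow(g,a), knows(a,c)
round 2: derive flow(i,b) via R1 from flow(i,j), knows(j,b)
round 2: derive flow(i,c) via R1 from flow(i,j), knows(j,c)
round 2: derive flow(j,d) via R1 from flow(j,b), knows(b,d)
round 2: derive flow(j,g) via R1 from flow(j,c), knows(c,g)
round 3: derive flow(a,a) via R1 from flow(a,g), knows(g,a)
round 3: derive flow(c,c) via R1 from flow(c,a), knows(a,c)
round 3: derive flow(g,g) via R1 from flow(g,c), knows(c,g)
round 3: derive flow(i,g) via R1 from flow(i,c), knows(c,g)
round 3: derive flow(j,a) via R1 from flow(j,g), knows(g,a)
round 4: derive flow(i,a) via R1 from flow(i,g), knows(g,a)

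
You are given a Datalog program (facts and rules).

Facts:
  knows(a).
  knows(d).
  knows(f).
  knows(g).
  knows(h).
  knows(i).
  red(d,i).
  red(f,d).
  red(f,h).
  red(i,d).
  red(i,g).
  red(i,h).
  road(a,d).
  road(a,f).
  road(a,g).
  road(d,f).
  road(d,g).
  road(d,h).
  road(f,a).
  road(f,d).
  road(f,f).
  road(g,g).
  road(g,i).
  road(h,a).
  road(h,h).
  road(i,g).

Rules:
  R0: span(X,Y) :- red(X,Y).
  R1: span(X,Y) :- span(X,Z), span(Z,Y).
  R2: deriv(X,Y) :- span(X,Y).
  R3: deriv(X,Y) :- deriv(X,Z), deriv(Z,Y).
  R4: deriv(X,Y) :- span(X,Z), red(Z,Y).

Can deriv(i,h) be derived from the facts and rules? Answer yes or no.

yes

round 1: derive span(d,i) via R0 from red(d,i)
round 1: derive span(f,d) via R0 from red(f,d)
round 1: derive span(f,h) via R0 from red(f,h)
round 1: derive span(i,d) via R0 from red(i,d)
round 1: derive span(i,g) via R0 from red(i,g)
round 1: derive span(i,h) via R0 from red(i,h)
round 2: derive span(d,d) via R1 from span(d,i), span(i,d)
round 2: derive span(d,g) via R1 from span(d,i), span(i,g)
round 2: derive span(d,h) via R1 from span(d,i), span(i,h)
round 2: derive span(f,i) via R1 from span(f,d), span(d,i)
round 2: derive span(i,i) via R1 from span(i,d), span(d,i)
round 2: derive deriv(d,i) via R2 from span(d,i)
round 2: derive deriv(f,d) via R2 from span(f,d)
round 2: derive deriv(f,h) via R2 from span(f,h)
round 2: derive deriv(i,d) via R2 from span(i,d)
round 2: derive deriv(i,g) via R2 from span(i,g)
round 2: derive deriv(i,h) via R2 from span(i,h)
round 2: derive deriv(d,d) via R4 from span(d,i), red(i,d)
round 2: derive deriv(d,g) via R4 from span(d,i), red(i,g)
round 2: derive deriv(d,h) via R4 from span(d,i), red(i,h)
round 2: derive deriv(f,i) via R4 from span(f,d), red(d,i)
round 2: derive deriv(i,i) via R4 from span(i,d), red(d,i)
round 3: derive span(f,g) via R1 from span(f,d), span(d,g)
round 3: derive deriv(f,g) via R3 from deriv(f,d), deriv(d,g)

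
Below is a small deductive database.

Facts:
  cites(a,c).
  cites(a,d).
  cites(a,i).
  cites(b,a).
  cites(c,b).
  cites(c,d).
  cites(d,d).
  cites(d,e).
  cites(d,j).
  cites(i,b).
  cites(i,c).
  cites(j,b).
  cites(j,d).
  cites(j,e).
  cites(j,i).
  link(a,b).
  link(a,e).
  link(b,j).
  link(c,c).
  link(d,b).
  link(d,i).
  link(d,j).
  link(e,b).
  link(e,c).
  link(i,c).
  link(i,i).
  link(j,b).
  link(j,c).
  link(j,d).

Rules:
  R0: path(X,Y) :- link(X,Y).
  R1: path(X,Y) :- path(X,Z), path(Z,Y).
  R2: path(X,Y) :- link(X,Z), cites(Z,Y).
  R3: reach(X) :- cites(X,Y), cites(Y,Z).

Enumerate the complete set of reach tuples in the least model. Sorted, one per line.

reach(a)
reach(b)
reach(c)
reach(d)
reach(i)
reach(j)

round 1: derive reach(a) via R3 from cites(a,c), cites(c,b)
round 1: derive reach(b) via R3 from cites(b,a), cites(a,c)
round 1: derive reach(c) via R3 from cites(c,b), cites(b,a)
round 1: derive reach(d) via R3 from cites(d,d), cites(d,d)
round 1: derive reach(i) via R3 from cites(i,b), cites(b,a)
round 1: derive reach(j) via R3 from cites(j,b), cites(b,a)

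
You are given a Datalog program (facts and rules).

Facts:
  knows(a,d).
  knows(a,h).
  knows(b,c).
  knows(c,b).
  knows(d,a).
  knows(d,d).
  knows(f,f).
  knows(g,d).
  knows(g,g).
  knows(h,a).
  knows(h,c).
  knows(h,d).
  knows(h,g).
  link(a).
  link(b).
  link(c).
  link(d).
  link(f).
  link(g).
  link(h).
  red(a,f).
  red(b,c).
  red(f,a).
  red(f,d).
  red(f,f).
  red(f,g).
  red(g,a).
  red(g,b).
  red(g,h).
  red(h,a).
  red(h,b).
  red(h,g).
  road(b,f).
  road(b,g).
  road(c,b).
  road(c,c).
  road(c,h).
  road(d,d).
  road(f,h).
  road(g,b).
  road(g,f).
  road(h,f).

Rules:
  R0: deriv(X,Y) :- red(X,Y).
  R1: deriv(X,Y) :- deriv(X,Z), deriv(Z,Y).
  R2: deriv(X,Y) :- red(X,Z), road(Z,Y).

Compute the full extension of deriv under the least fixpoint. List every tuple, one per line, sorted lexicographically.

round 1: derive deriv(a,f) via R0 from red(a,f)
round 1: derive deriv(b,c) via R0 from red(b,c)
round 1: derive deriv(f,a) via R0 from red(f,a)
round 1: derive deriv(f,d) via R0 from red(f,d)
round 1: derive deriv(f,f) via R0 from red(f,f)
round 1: derive deriv(f,g) via R0 from red(f,g)
round 1: derive deriv(g,a) via R0 from red(g,a)
round 1: derive deriv(g,b) via R0 from red(g,b)
round 1: derive deriv(g,h) via R0 from red(g,h)
round 1: derive deriv(h,a) via R0 from red(h,a)
round 1: derive deriv(h,b) via R0 from red(h,b)
round 1: derive deriv(h,g) via R0 from red(h,g)
round 1: derive deriv(a,h) via R2 from red(a,f), road(f,h)
round 1: derive deriv(b,b) via R2 from red(b,c), road(c,b)
round 1: derive deriv(b,h) via R2 from red(b,c), road(c,h)
round 1: derive deriv(f,b) via R2 from red(f,g), road(g,b)
round 1: derive deriv(f,h) via R2 from red(f,f), road(f,h)
round 1: derive deriv(g,f) via R2 from red(g,b), road(b,f)
round 1: derive deriv(g,g) via R2 from red(g,b), road(b,g)
round 1: derive deriv(h,f) via R2 from red(h,b), road(b,f)
round 2: derive deriv(a,a) via R1 from deriv(a,f), deriv(f,a)
round 2: derive deriv(a,b) via R1 from deriv(a,f), deriv(f,b)
round 2: derive deriv(a,d) via R1 from deriv(a,f), deriv(f,d)
round 2: derive deriv(a,g) via R1 from deriv(a,f), deriv(f,g)
round 2: derive deriv(b,a) via R1 from deriv(b,h), deriv(h,a)
round 2: derive deriv(b,f) via R1 from deriv(b,h), deriv(h,f)
round 2: derive deriv(b,g) via R1 from deriv(b,h), deriv(h,g)
round 2: derive deriv(f,c) via R1 from deriv(f,b), deriv(b,c)
round 2: derive deriv(g,c) via R1 from deriv(g,b), deriv(b,c)
round 2: derive deriv(g,d) via R1 from deriv(g,f), deriv(f,d)
round 2: derive deriv(h,c) via R1 from deriv(h,b), deriv(b,c)
round 2: derive deriv(h,d) via R1 from deriv(h,f), deriv(f,d)
round 2: derive deriv(h,h) via R1 from deriv(h,a), deriv(a,h)
round 3: derive deriv(a,c) via R1 from deriv(a,b), deriv(b,c)
round 3: derive deriv(b,d) via R1 from deriv(b,a), deriv(a,d)

deriv(a,a)
deriv(a,b)
deriv(a,c)
deriv(a,d)
deriv(a,f)
deriv(a,g)
deriv(a,h)
deriv(b,a)
deriv(b,b)
deriv(b,c)
deriv(b,d)
deriv(b,f)
deriv(b,g)
deriv(b,h)
deriv(f,a)
deriv(f,b)
deriv(f,c)
deriv(f,d)
deriv(f,f)
deriv(f,g)
deriv(f,h)
deriv(g,a)
deriv(g,b)
deriv(g,c)
deriv(g,d)
deriv(g,f)
deriv(g,g)
deriv(g,h)
deriv(h,a)
deriv(h,b)
deriv(h,c)
deriv(h,d)
deriv(h,f)
deriv(h,g)
deriv(h,h)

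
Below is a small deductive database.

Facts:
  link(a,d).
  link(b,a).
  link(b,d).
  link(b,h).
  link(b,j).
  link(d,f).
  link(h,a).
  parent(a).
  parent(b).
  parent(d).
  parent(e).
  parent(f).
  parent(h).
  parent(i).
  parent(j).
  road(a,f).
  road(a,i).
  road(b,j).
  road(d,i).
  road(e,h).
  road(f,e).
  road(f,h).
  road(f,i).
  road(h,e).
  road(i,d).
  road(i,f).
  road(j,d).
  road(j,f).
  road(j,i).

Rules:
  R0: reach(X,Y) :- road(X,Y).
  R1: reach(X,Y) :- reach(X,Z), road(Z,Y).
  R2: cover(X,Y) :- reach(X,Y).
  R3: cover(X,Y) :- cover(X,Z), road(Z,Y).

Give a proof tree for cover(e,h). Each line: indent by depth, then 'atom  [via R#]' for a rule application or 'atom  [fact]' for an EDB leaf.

cover(e,h)  [via R2]
  reach(e,h)  [via R0]
    road(e,h)  [fact]

round 1: derive reach(a,f) via R0 from road(a,f)
round 1: derive reach(a,i) via R0 from road(a,i)
round 1: derive reach(b,j) via R0 from road(b,j)
round 1: derive reach(d,i) via R0 from road(d,i)
round 1: derive reach(e,h) via R0 from road(e,h)
round 1: derive reach(f,e) via R0 from road(f,e)
round 1: derive reach(f,h) via R0 from road(f,h)
round 1: derive reach(f,i) via R0 from road(f,i)
round 1: derive reach(h,e) via R0 from road(h,e)
round 1: derive reach(i,d) via R0 from road(i,d)
round 1: derive reach(i,f) via R0 from road(i,f)
round 1: derive reach(j,d) via R0 from road(j,d)
round 1: derive reach(j,f) via R0 from road(j,f)
round 1: derive reach(j,i) via R0 from road(j,i)
round 2: derive reach(a,d) via R1 from reach(a,i), road(i,d)
round 2: derive reach(a,e) via R1 from reach(a,f), road(f,e)
round 2: derive reach(a,h) via R1 from reach(a,f), road(f,h)
round 2: derive reach(b,d) via R1 from reach(b,j), road(j,d)
round 2: derive reach(b,f) via R1 from reach(b,j), road(j,f)
round 2: derive reach(b,i) via R1 from reach(b,j), road(j,i)
round 2: derive reach(d,d) via R1 from reach(d,i), road(i,d)
round 2: derive reach(d,f) via R1 from reach(d,i), road(i,f)
round 2: derive reach(e,e) via R1 from reach(e,h), road(h,e)
round 2: derive reach(f,d) via R1 from reach(f,i), road(i,d)
round 2: derive reach(f,f) via R1 from reach(f,i), road(i,f)
round 2: derive reach(h,h) via R1 from reach(h,e), road(e,h)
round 2: derive reach(i,e) via R1 from reach(i,f), road(f,e)
round 2: derive reach(i,h) via R1 from reach(i,f), road(f,h)
round 2: derive reach(i,i) via R1 from reach(i,d), road(d,i)
round 2: derive reach(j,e) via R1 from reach(j,f), road(f,e)
round 2: derive reach(j,h) via R1 from reach(j,f), road(f,h)
round 2: derive cover(a,f) via R2 from reach(a,f)
round 2: derive cover(a,i) via R2 from reach(a,i)
round 2: derive cover(b,j) via R2 from reach(b,j)
round 2: derive cover(d,i) via R2 from reach(d,i)
round 2: derive cover(e,h) via R2 from reach(e,h)
round 2: derive cover(f,e) via R2 from reach(f,e)
round 2: derive cover(f,h) via R2 from reach(f,h)
round 2: derive cover(f,i) via R2 from reach(f,i)
round 2: derive cover(h,e) via R2 from reach(h,e)
round 2: derive cover(i,d) via R2 from reach(i,d)
round 2: derive cover(i,f) via R2 from reach(i,f)
round 2: derive cover(j,d) via R2 from reach(j,d)
round 2: derive cover(j,f) via R2 from reach(j,f)
round 2: derive cover(j,i) via R2 from reach(j,i)
round 3: derive reach(b,e) via R1 from reach(b,f), road(f,e)
round 3: derive reach(b,h) via R1 from reach(b,f), road(f,h)
round 3: derive reach(d,e) via R1 from reach(d,f), road(f,e)
round 3: derive reach(d,h) via R1 from reach(d,f), road(f,h)
round 3: derive cover(a,d) via R2 from reach(a,d)
round 3: derive cover(a,e) via R2 from reach(a,e)
round 3: derive cover(a,h) via R2 from reach(a,h)
round 3: derive cover(b,d) via R2 from reach(b,d)
round 3: derive cover(b,f) via R2 from reach(b,f)
round 3: derive cover(b,i) via R2 from reach(b,i)
round 3: derive cover(d,d) via R2 from reach(d,d)
round 3: derive cover(d,f) via R2 from reach(d,f)
round 3: derive cover(e,e) via R2 from reach(e,e)
round 3: derive cover(f,d) via R2 from reach(f,d)
round 3: derive cover(f,f) via R2 from reach(f,f)
round 3: derive cover(h,h) via R2 from reach(h,h)
round 3: derive cover(i,e) via R2 from reach(i,e)
round 3: derive cover(i,h) via R2 from reach(i,h)
round 3: derive cover(i,i) via R2 from reach(i,i)
round 3: derive cover(j,e) via R2 from reach(j,e)
round 3: derive cover(j,h) via R2 from reach(j,h)
round 4: derive cover(b,e) via R2 from reach(b,e)
round 4: derive cover(b,h) via R2 from reach(b,h)
round 4: derive cover(d,e) via R2 from reach(d,e)
round 4: derive cover(d,h) via R2 from reach(d,h)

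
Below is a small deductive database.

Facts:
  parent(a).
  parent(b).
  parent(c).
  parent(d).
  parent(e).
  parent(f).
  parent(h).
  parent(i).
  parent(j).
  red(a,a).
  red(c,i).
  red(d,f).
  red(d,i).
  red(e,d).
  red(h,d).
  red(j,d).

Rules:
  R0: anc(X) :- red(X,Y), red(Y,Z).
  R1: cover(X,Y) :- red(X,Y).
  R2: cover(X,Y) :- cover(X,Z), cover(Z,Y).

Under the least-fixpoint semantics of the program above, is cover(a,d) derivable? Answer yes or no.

no

round 1: derive cover(a,a) via R1 from red(a,a)
round 1: derive cover(c,i) via R1 from red(c,i)
round 1: derive cover(d,f) via R1 from red(d,f)
round 1: derive cover(d,i) via R1 from red(d,i)
round 1: derive cover(e,d) via R1 from red(e,d)
round 1: derive cover(h,d) via R1 from red(h,d)
round 1: derive cover(j,d) via R1 from red(j,d)
round 2: derive cover(e,f) via R2 from cover(e,d), cover(d,f)
round 2: derive cover(e,i) via R2 from cover(e,d), cover(d,i)
round 2: derive cover(h,f) via R2 from cover(h,d), cover(d,f)
round 2: derive cover(h,i) via R2 from cover(h,d), cover(d,i)
round 2: derive cover(j,f) via R2 from cover(j,d), cover(d,f)
round 2: derive cover(j,i) via R2 from cover(j,d), cover(d,i)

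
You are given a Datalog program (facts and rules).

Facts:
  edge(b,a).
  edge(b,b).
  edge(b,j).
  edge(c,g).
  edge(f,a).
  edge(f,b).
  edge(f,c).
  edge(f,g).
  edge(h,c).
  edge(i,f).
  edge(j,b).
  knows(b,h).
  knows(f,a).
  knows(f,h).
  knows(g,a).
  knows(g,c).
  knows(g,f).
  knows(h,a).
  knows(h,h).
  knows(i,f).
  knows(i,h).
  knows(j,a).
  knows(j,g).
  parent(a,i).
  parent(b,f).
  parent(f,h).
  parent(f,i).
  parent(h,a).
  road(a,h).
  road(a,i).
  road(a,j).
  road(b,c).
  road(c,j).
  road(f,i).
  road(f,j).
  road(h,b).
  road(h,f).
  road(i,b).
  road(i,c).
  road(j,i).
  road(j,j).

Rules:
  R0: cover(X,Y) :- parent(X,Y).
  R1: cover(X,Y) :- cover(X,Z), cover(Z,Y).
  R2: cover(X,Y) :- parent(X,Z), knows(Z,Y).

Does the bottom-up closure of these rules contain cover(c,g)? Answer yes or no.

round 1: derive cover(a,i) via R0 from parent(a,i)
round 1: derive cover(b,f) via R0 from parent(b,f)
round 1: derive cover(f,h) via R0 from parent(f,h)
round 1: derive cover(f,i) via R0 from parent(f,i)
round 1: derive cover(h,a) via R0 from parent(h,a)
round 1: derive cover(a,f) via R2 from parent(a,i), knows(i,f)
round 1: derive cover(a,h) via R2 from parent(a,i), knows(i,h)
round 1: derive cover(b,a) via R2 from parent(b,f), knows(f,a)
round 1: derive cover(b,h) via R2 from parent(b,f), knows(f,h)
round 1: derive cover(f,a) via R2 from parent(f,h), knows(h,a)
round 1: derive cover(f,f) via R2 from parent(f,i), knows(i,f)
round 2: derive cover(a,a) via R1 from cover(a,f), cover(f,a)
round 2: derive cover(b,i) via R1 from cover(b,a), cover(a,i)
round 2: derive cover(h,f) via R1 from cover(h,a), cover(a,f)
round 2: derive cover(h,h) via R1 from cover(h,a), cover(a,h)
round 2: derive cover(h,i) via R1 from cover(h,a), cover(a,i)

no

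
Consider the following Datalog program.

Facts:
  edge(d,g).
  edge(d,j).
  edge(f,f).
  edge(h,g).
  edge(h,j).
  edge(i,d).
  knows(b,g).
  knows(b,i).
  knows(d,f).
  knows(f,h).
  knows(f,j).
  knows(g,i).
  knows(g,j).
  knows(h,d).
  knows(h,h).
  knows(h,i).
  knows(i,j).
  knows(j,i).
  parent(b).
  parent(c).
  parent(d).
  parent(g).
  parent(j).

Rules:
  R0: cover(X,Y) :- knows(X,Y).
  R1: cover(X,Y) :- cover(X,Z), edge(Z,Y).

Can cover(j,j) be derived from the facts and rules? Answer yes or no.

yes

round 1: derive cover(b,g) via R0 from knows(b,g)
round 1: derive cover(b,i) via R0 from knows(b,i)
round 1: derive cover(d,f) via R0 from knows(d,f)
round 1: derive cover(f,h) via R0 from knows(f,h)
round 1: derive cover(f,j) via R0 from knows(f,j)
round 1: derive cover(g,i) via R0 from knows(g,i)
round 1: derive cover(g,j) via R0 from knows(g,j)
round 1: derive cover(h,d) via R0 from knows(h,d)
round 1: derive cover(h,h) via R0 from knows(h,h)
round 1: derive cover(h,i) via R0 from knows(h,i)
round 1: derive cover(i,j) via R0 from knows(i,j)
round 1: derive cover(j,i) via R0 from knows(j,i)
round 2: derive cover(b,d) via R1 from cover(b,i), edge(i,d)
round 2: derive cover(f,g) via R1 from cover(f,h), edge(h,g)
round 2: derive cover(g,d) via R1 from cover(g,i), edge(i,d)
round 2: derive cover(h,g) via R1 from cover(h,d), edge(d,g)
round 2: derive cover(h,j) via R1 from cover(h,d), edge(d,j)
round 2: derive cover(j,d) via R1 from cover(j,i), edge(i,d)
round 3: derive cover(b,j) via R1 from cover(b,d), edge(d,j)
round 3: derive cover(g,g) via R1 from cover(g,d), edge(d,g)
round 3: derive cover(j,g) via R1 from cover(j,d), edge(d,g)
round 3: derive cover(j,j) via R1 from cover(j,d), edge(d,j)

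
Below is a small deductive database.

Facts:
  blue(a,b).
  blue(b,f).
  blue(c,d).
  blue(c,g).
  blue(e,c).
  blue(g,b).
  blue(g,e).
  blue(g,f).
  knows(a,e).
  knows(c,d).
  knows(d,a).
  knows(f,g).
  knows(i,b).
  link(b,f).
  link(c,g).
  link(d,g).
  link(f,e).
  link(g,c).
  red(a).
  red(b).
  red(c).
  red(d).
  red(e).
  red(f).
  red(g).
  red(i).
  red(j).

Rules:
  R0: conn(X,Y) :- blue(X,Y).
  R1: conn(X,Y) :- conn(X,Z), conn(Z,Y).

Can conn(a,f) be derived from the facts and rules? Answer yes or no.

yes

round 1: derive conn(a,b) via R0 from blue(a,b)
round 1: derive conn(b,f) via R0 from blue(b,f)
round 1: derive conn(c,d) via R0 from blue(c,d)
round 1: derive conn(c,g) via R0 from blue(c,g)
round 1: derive conn(e,c) via R0 from blue(e,c)
round 1: derive conn(g,b) via R0 from blue(g,b)
round 1: derive conn(g,e) via R0 from blue(g,e)
round 1: derive conn(g,f) via R0 from blue(g,f)
round 2: derive conn(a,f) via R1 from conn(a,b), conn(b,f)
round 2: derive conn(c,b) via R1 from conn(c,g), conn(g,b)
round 2: derive conn(c,e) via R1 from conn(c,g), conn(g,e)
round 2: derive conn(c,f) via R1 from conn(c,g), conn(g,f)
round 2: derive conn(e,d) via R1 from conn(e,c), conn(c,d)
round 2: derive conn(e,g) via R1 from conn(e,c), conn(c,g)
round 2: derive conn(g,c) via R1 from conn(g,e), conn(e,c)
round 3: derive conn(c,c) via R1 from conn(c,e), conn(e,c)
round 3: derive conn(e,b) via R1 from conn(e,c), conn(c,b)
round 3: derive conn(e,e) via R1 from conn(e,c), conn(c,e)
round 3: derive conn(e,f) via R1 from conn(e,c), conn(c,f)
round 3: derive conn(g,d) via R1 from conn(g,c), conn(c,d)
round 3: derive conn(g,g) via R1 from conn(g,c), conn(c,g)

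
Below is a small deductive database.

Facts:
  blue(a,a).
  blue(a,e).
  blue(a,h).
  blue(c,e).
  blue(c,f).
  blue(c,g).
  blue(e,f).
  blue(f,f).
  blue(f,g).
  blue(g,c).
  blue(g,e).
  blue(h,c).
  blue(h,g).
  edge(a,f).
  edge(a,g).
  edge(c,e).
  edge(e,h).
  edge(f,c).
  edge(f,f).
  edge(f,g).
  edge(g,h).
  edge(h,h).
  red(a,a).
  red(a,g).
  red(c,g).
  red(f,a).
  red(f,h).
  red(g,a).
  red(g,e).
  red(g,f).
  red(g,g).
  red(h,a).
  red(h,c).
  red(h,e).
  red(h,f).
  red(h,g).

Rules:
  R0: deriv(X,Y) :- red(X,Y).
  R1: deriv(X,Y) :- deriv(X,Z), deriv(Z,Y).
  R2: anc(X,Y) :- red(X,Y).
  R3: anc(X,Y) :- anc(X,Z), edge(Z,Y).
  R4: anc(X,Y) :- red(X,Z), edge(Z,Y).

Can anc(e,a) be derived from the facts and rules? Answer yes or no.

no

round 1: derive anc(a,a) via R2 from red(a,a)
round 1: derive anc(a,g) via R2 from red(a,g)
round 1: derive anc(c,g) via R2 from red(c,g)
round 1: derive anc(f,a) via R2 from red(f,a)
round 1: derive anc(f,h) via R2 from red(f,h)
round 1: derive anc(g,a) via R2 from red(g,a)
round 1: derive anc(g,e) via R2 from red(g,e)
round 1: derive anc(g,f) via R2 from red(g,f)
round 1: derive anc(g,g) via R2 from red(g,g)
round 1: derive anc(h,a) via R2 from red(h,a)
round 1: derive anc(h,c) via R2 from red(h,c)
round 1: derive anc(h,e) via R2 from red(h,e)
round 1: derive anc(h,f) via R2 from red(h,f)
round 1: derive anc(h,g) via R2 from red(h,g)
round 1: derive anc(a,f) via R4 from red(a,a), edge(a,f)
round 1: derive anc(a,h) via R4 from red(a,g), edge(g,h)
round 1: derive anc(c,h) via R4 from red(c,g), edge(g,h)
round 1: derive anc(f,f) via R4 from red(f,a), edge(a,f)
round 1: derive anc(f,g) via R4 from red(f,a), edge(a,g)
round 1: derive anc(g,c) via R4 from red(g,f), edge(f,c)
round 1: derive anc(g,h) via R4 from red(g,e), edge(e,h)
round 1: derive anc(h,h) via R4 from red(h,e), edge(e,h)
round 2: derive anc(a,c) via R3 from anc(a,f), edge(f,c)
round 2: derive anc(f,c) via R3 from anc(f,f), edge(f,c)
round 3: derive anc(a,e) via R3 from anc(a,c), edge(c,e)
round 3: derive anc(f,e) via R3 from anc(f,c), edge(c,e)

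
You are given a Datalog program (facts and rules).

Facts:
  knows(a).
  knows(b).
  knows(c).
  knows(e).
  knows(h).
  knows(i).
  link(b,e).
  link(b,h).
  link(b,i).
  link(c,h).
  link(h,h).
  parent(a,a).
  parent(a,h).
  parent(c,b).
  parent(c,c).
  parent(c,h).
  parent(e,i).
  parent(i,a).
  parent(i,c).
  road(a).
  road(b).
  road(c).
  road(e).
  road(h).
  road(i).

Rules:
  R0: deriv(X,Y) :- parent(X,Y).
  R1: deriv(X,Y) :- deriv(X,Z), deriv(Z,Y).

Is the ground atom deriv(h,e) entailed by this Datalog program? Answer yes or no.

no

round 1: derive deriv(a,a) via R0 from parent(a,a)
round 1: derive deriv(a,h) via R0 from parent(a,h)
round 1: derive deriv(c,b) via R0 from parent(c,b)
round 1: derive deriv(c,c) via R0 from parent(c,c)
round 1: derive deriv(c,h) via R0 from parent(c,h)
round 1: derive deriv(e,i) via R0 from parent(e,i)
round 1: derive deriv(i,a) via R0 from parent(i,a)
round 1: derive deriv(i,c) via R0 from parent(i,c)
round 2: derive deriv(e,a) via R1 from deriv(e,i), deriv(i,a)
round 2: derive deriv(e,c) via R1 from deriv(e,i), deriv(i,c)
round 2: derive deriv(i,b) via R1 from deriv(i,c), deriv(c,b)
round 2: derive deriv(i,h) via R1 from deriv(i,a), deriv(a,h)
round 3: derive deriv(e,b) via R1 from deriv(e,c), deriv(c,b)
round 3: derive deriv(e,h) via R1 from deriv(e,a), deriv(a,h)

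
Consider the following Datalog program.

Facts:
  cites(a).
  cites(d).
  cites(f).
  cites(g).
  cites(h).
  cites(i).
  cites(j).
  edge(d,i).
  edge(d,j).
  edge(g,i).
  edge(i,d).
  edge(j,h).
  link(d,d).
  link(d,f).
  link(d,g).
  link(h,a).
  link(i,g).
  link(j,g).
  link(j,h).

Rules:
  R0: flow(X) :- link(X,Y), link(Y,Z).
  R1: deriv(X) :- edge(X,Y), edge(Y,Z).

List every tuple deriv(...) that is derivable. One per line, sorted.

deriv(d)
deriv(g)
deriv(i)

round 1: derive deriv(d) via R1 from edge(d,i), edge(i,d)
round 1: derive deriv(g) via R1 from edge(g,i), edge(i,d)
round 1: derive deriv(i) via R1 from edge(i,d), edge(d,i)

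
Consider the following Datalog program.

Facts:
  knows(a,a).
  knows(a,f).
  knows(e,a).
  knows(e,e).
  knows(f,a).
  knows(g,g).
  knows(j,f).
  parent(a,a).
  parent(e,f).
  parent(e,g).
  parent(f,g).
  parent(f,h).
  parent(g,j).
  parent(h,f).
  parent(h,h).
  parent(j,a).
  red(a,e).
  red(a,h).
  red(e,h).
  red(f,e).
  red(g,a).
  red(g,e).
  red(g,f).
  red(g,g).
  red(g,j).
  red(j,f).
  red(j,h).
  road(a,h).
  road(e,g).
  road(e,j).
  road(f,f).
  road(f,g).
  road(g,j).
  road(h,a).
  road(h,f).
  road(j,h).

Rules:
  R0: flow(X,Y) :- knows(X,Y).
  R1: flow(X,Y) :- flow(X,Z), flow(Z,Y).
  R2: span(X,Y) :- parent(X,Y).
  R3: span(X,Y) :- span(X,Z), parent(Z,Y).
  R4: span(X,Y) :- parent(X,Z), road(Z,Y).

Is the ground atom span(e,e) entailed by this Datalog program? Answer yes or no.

no

round 1: derive span(a,a) via R2 from parent(a,a)
round 1: derive span(e,f) via R2 from parent(e,f)
round 1: derive span(e,g) via R2 from parent(e,g)
round 1: derive span(f,g) via R2 from parent(f,g)
round 1: derive span(f,h) via R2 from parent(f,h)
round 1: derive span(g,j) via R2 from parent(g,j)
round 1: derive span(h,f) via R2 from parent(h,f)
round 1: derive span(h,h) via R2 from parent(h,h)
round 1: derive span(j,a) via R2 from parent(j,a)
round 1: derive span(a,h) via R4 from parent(a,a), road(a,h)
round 1: derive span(e,j) via R4 from parent(e,g), road(g,j)
round 1: derive span(f,a) via R4 from parent(f,h), road(h,a)
round 1: derive span(f,f) via R4 from parent(f,h), road(h,f)
round 1: derive span(f,j) via R4 from parent(f,g), road(g,j)
round 1: derive span(g,h) via R4 from parent(g,j), road(j,h)
round 1: derive span(h,a) via R4 from parent(h,h), road(h,a)
round 1: derive span(h,g) via R4 from parent(h,f), road(f,g)
round 1: derive span(j,h) via R4 from parent(j,a), road(a,h)
round 2: derive span(a,f) via R3 from span(a,h), parent(h,f)
round 2: derive span(e,a) via R3 from span(e,j), parent(j,a)
round 2: derive span(e,h) via R3 from span(e,f), parent(f,h)
round 2: derive span(g,a) via R3 from span(g,j), parent(j,a)
round 2: derive span(g,f) via R3 from span(g,h), parent(h,f)
round 2: derive span(h,j) via R3 from span(h,g), parent(g,j)
round 2: derive span(j,f) via R3 from span(j,h), parent(h,f)
round 3: derive span(a,g) via R3 from span(a,f), parent(f,g)
round 3: derive span(g,g) via R3 from span(g,f), parent(f,g)
round 3: derive span(j,g) via R3 from span(j,f), parent(f,g)
round 4: derive span(a,j) via R3 from span(a,g), parent(g,j)
round 4: derive span(j,j) via R3 from span(j,g), parent(g,j)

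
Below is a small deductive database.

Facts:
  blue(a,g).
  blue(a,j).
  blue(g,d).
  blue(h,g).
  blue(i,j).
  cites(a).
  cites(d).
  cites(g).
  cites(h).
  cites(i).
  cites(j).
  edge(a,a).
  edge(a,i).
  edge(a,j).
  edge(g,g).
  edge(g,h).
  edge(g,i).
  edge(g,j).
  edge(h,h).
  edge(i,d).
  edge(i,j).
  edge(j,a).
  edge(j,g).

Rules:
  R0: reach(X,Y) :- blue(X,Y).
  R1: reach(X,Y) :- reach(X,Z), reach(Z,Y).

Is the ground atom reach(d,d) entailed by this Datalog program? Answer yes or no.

round 1: derive reach(a,g) via R0 from blue(a,g)
round 1: derive reach(a,j) via R0 from blue(a,j)
round 1: derive reach(g,d) via R0 from blue(g,d)
round 1: derive reach(h,g) via R0 from blue(h,g)
round 1: derive reach(i,j) via R0 from blue(i,j)
round 2: derive reach(a,d) via R1 from reach(a,g), reach(g,d)
round 2: derive reach(h,d) via R1 from reach(h,g), reach(g,d)

no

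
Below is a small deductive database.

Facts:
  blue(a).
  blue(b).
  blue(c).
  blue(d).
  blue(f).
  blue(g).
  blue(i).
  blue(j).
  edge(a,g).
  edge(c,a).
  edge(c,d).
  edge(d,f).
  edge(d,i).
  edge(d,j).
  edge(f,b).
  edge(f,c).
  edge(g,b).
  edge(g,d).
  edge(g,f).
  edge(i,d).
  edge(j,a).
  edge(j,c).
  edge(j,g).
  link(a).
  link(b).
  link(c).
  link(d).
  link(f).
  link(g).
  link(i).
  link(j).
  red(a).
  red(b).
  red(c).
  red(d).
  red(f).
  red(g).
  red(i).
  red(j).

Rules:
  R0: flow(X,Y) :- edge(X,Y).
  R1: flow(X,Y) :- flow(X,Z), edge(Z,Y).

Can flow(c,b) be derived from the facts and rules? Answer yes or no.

yes

round 1: derive flow(a,g) via R0 from edge(a,g)
round 1: derive flow(c,a) via R0 from edge(c,a)
round 1: derive flow(c,d) via R0 from edge(c,d)
round 1: derive flow(d,f) via R0 from edge(d,f)
round 1: derive flow(d,i) via R0 from edge(d,i)
round 1: derive flow(d,j) via R0 from edge(d,j)
round 1: derive flow(f,b) via R0 from edge(f,b)
round 1: derive flow(f,c) via R0 from edge(f,c)
round 1: derive flow(g,b) via R0 from edge(g,b)
round 1: derive flow(g,d) via R0 from edge(g,d)
round 1: derive flow(g,f) via R0 from edge(g,f)
round 1: derive flow(i,d) via R0 from edge(i,d)
round 1: derive flow(j,a) via R0 from edge(j,a)
round 1: derive flow(j,c) via R0 from edge(j,c)
round 1: derive flow(j,g) via R0 from edge(j,g)
round 2: derive flow(a,b) via R1 from flow(a,g), edge(g,b)
round 2: derive flow(a,d) via R1 from flow(a,g), edge(g,d)
round 2: derive flow(a,f) via R1 from flow(a,g), edge(g,f)
round 2: derive flow(c,f) via R1 from flow(c,d), edge(d,f)
round 2: derive flow(c,g) via R1 from flow(c,a), edge(a,g)
round 2: derive flow(c,i) via R1 from flow(c,d), edge(d,i)
round 2: derive flow(c,j) via R1 from flow(c,d), edge(d,j)
round 2: derive flow(d,a) via R1 from flow(d,j), edge(j,a)
round 2: derive flow(d,b) via R1 from flow(d,f), edge(f,b)
round 2: derive flow(d,c) via R1 from flow(d,f), edge(f,c)
round 2: derive flow(d,d) via R1 from flow(d,i), edge(i,d)
round 2: derive flow(d,g) via R1 from flow(d,j), edge(j,g)
round 2: derive flow(f,a) via R1 from flow(f,c), edge(c,a)
round 2: derive flow(f,d) via R1 from flow(f,c), edge(c,d)
round 2: derive flow(g,c) via R1 from flow(g,f), edge(f,c)
round 2: derive flow(g,i) via R1 from flow(g,d), edge(d,i)
round 2: derive flow(g,j) via R1 from flow(g,d), edge(d,j)
round 2: derive flow(i,f) via R1 from flow(i,d), edge(d,f)
round 2: derive flow(i,i) via R1 from flow(i,d), edge(d,i)
round 2: derive flow(i,j) via R1 from flow(i,d), edge(d,j)
round 2: derive flow(j,b) via R1 from flow(j,g), edge(g,b)
round 2: derive flow(j,d) via R1 from flow(j,c), edge(c,d)
round 2: derive flow(j,f) via R1 from flow(j,g), edge(g,f)
round 3: derive flow(a,c) via R1 from flow(a,f), edge(f,c)
round 3: derive flow(a,i) via R1 from flow(a,d), edge(d,i)
round 3: derive flow(a,j) via R1 from flow(a,d), edge(d,j)
round 3: derive flow(c,b) via R1 from flow(c,f), edge(f,b)
round 3: derive flow(c,c) via R1 from flow(c,f), edge(f,c)
round 3: derive flow(f,f) via R1 from flow(f,d), edge(d,f)
round 3: derive flow(f,g) via R1 from flow(f,a), edge(a,g)
round 3: derive flow(f,i) via R1 from flow(f,d), edge(d,i)
round 3: derive flow(f,j) via R1 from flow(f,d), edge(d,j)
round 3: derive flow(g,a) via R1 from flow(g,c), edge(c,a)
round 3: derive flow(g,g) via R1 from flow(g,j), edge(j,g)
round 3: derive flow(i,a) via R1 from flow(i,j), edge(j,a)
round 3: derive flow(i,b) via R1 from flow(i,f), edge(f,b)
round 3: derive flow(i,c) via R1 from flow(i,f), edge(f,c)
round 3: derive flow(i,g) via R1 from flow(i,j), edge(j,g)
round 3: derive flow(j,i) via R1 from flow(j,d), edge(d,i)
round 3: derive flow(j,j) via R1 from flow(j,d), edge(d,j)
round 4: derive flow(a,a) via R1 from flow(a,c), edge(c,a)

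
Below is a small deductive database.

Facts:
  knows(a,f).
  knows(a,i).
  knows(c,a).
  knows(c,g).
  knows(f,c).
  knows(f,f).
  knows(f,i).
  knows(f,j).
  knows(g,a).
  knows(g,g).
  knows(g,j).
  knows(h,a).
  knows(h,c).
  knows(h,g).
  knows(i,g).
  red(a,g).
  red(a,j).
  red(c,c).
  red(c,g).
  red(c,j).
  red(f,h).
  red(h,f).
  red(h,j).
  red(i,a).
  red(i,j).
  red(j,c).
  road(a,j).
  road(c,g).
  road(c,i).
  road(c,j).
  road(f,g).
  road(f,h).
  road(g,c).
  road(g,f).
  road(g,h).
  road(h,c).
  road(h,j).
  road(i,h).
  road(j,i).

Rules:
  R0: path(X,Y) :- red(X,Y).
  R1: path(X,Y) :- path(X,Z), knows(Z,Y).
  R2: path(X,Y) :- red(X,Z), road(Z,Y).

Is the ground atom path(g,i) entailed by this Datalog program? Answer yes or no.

round 1: derive path(a,g) via R0 from red(a,g)
round 1: derive path(a,j) via R0 from red(a,j)
round 1: derive path(c,c) via R0 from red(c,c)
round 1: derive path(c,g) via R0 from red(c,g)
round 1: derive path(c,j) via R0 from red(c,j)
round 1: derive path(f,h) via R0 from red(f,h)
round 1: derive path(h,f) via R0 from red(h,f)
round 1: derive path(h,j) via R0 from red(h,j)
round 1: derive path(i,a) via R0 from red(i,a)
round 1: derive path(i,j) via R0 from red(i,j)
round 1: derive path(j,c) via R0 from red(j,c)
round 1: derive path(a,c) via R2 from red(a,g), road(g,c)
round 1: derive path(a,f) via R2 from red(a,g), road(g,f)
round 1: derive path(a,h) via R2 from red(a,g), road(g,h)
round 1: derive path(a,i) via R2 from red(a,j), road(j,i)
round 1: derive path(c,f) via R2 from red(c,g), road(g,f)
round 1: derive path(c,h) via R2 from red(c,g), road(g,h)
round 1: derive path(c,i) via R2 from red(c,c), road(c,i)
round 1: derive path(f,c) via R2 from red(f,h), road(h,c)
round 1: derive path(f,j) via R2 from red(f,h), road(h,j)
round 1: derive path(h,g) via R2 from red(h,f), road(f,g)
round 1: derive path(h,h) via R2 from red(h,f), road(f,h)
round 1: derive path(h,i) via R2 from red(h,j), road(j,i)
round 1: derive path(i,i) via R2 from red(i,j), road(j,i)
round 1: derive path(j,g) via R2 from red(j,c), road(c,g)
round 1: derive path(j,i) via R2 from red(j,c), road(c,i)
round 1: derive path(j,j) via R2 from red(j,c), road(c,j)
round 2: derive path(a,a) via R1 from path(a,c), knows(c,a)
round 2: derive path(c,a) via R1 from path(c,c), knows(c,a)
round 2: derive path(f,a) via R1 from path(f,c), knows(c,a)
round 2: derive path(f,g) via R1 from path(f,c), knows(c,g)
round 2: derive path(h,a) via R1 from path(h,g), knows(g,a)
round 2: derive path(h,c) via R1 from path(h,f), knows(f,c)
round 2: derive path(i,f) via R1 from path(i,a), knows(a,f)
round 2: derive path(i,g) via R1 from path(i,i), knows(i,g)
round 2: derive path(j,a) via R1 from path(j,c), knows(c,a)
round 3: derive path(f,f) via R1 from path(f,a), knows(a,f)
round 3: derive path(f,i) via R1 from path(f,a), knows(a,i)
round 3: derive path(i,c) via R1 from path(i,f), knows(f,c)
round 3: derive path(j,f) via R1 from path(j,a), knows(a,f)

no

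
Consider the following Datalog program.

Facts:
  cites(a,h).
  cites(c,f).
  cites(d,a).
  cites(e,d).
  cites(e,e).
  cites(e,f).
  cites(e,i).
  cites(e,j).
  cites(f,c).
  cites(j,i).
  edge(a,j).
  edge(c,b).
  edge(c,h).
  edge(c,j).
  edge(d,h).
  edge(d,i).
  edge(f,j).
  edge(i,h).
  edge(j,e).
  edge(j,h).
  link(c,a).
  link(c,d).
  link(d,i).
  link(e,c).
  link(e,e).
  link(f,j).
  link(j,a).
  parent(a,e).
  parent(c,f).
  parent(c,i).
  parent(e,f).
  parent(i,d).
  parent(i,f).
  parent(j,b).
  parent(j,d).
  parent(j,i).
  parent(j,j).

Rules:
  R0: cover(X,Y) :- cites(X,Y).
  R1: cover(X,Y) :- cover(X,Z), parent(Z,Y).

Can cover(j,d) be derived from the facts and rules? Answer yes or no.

yes

round 1: derive cover(a,h) via R0 from cites(a,h)
round 1: derive cover(c,f) via R0 from cites(c,f)
round 1: derive cover(d,a) via R0 from cites(d,a)
round 1: derive cover(e,d) via R0 from cites(e,d)
round 1: derive cover(e,e) via R0 from cites(e,e)
round 1: derive cover(e,f) via R0 from cites(e,f)
round 1: derive cover(e,i) via R0 from cites(e,i)
round 1: derive cover(e,j) via R0 from cites(e,j)
round 1: derive cover(f,c) via R0 from cites(f,c)
round 1: derive cover(j,i) via R0 from cites(j,i)
round 2: derive cover(d,e) via R1 from cover(d,a), parent(a,e)
round 2: derive cover(e,b) via R1 from cover(e,j), parent(j,b)
round 2: derive cover(f,f) via R1 from cover(f,c), parent(c,f)
round 2: derive cover(f,i) via R1 from cover(f,c), parent(c,i)
round 2: derive cover(j,d) via R1 from cover(j,i), parent(i,d)
round 2: derive cover(j,f) via R1 from cover(j,i), parent(i,f)
round 3: derive cover(d,f) via R1 from cover(d,e), parent(e,f)
round 3: derive cover(f,d) via R1 from cover(f,i), parent(i,d)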